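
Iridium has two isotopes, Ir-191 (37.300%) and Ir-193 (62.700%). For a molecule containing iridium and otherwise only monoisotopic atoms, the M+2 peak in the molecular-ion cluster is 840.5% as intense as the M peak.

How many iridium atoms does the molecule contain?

With n Ir atoms, P(M+2)/P(M) = C(n,1)·p^(n−1)q / p^n = n·q/p = n · 0.62700/0.37300.
n = 8.405 × 0.37300/0.62700 = 5.00 ≈ 5

5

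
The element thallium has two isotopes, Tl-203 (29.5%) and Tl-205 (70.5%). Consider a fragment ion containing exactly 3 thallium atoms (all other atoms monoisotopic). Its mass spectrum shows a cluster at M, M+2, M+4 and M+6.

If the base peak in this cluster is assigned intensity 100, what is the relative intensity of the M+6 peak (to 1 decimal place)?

(0.295 + 0.705)^3 gives M 0.0257, M+2 0.1841, M+4 0.4399, M+6 0.3504; the largest is M+4.
P(M+4) = C(3,2) × 0.295^1 × 0.705^2 = 3 × 0.2950 × 0.497025 = 0.439867 (base)
P(M+6) = C(3,3) × 0.295^0 × 0.705^3 = 1 × 1.0000 × 0.35040263 = 0.350403
Relative intensity = 0.350403 / 0.439867 × 100 = 79.7

79.7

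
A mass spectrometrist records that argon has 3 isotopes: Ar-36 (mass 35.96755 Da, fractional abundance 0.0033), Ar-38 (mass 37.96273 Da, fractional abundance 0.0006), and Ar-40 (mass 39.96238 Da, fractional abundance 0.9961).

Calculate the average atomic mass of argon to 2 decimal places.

39.95 Da

Ar = Σ fᵢ·mᵢ = 0.0033 × 35.96755 + 0.0006 × 37.96273 + 0.9961 × 39.96238
= 0.118693 + 0.022778 + 39.806527 = 39.947998 Da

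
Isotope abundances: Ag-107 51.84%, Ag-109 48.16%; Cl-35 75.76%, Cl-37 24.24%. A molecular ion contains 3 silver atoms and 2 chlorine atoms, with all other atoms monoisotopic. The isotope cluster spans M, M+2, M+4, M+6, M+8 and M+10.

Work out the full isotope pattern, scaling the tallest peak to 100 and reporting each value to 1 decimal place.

Silver pattern (n=3): 0.13931407 : 0.38827347 : 0.36071085 : 0.11170161
Chlorine pattern (n=2): 0.57395776 : 0.36728448 : 0.05875776
Convolve the two distributions (both contribute in 2-u steps):
  M: 0.13931407×0.57395776 = 0.079960
  M+2: 0.13931407×0.36728448 + 0.38827347×0.57395776 = 0.274020
  M+4: 0.13931407×0.05875776 + 0.38827347×0.36728448 + 0.36071085×0.57395776 = 0.357825
  M+6: 0.38827347×0.05875776 + 0.36071085×0.36728448 + 0.11170161×0.57395776 = 0.219410
  M+8: 0.36071085×0.05875776 + 0.11170161×0.36728448 = 0.062221
  M+10: 0.11170161×0.05875776 = 0.006563
Scale to base peak (0.357825) = 100: 22.3 : 76.6 : 100.0 : 61.3 : 17.4 : 1.8

22.3 : 76.6 : 100.0 : 61.3 : 17.4 : 1.8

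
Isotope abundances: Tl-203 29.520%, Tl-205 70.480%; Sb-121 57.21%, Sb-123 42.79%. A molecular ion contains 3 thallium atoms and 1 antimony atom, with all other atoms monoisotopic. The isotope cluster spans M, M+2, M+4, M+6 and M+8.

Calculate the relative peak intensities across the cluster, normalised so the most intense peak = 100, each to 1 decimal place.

Thallium pattern (n=3): 0.02572463 : 0.18425524 : 0.43991564 : 0.35010449
Antimony pattern (n=1): 0.5721 : 0.4279
Convolve the two distributions (both contribute in 2-u steps):
  M: 0.02572463×0.5721 = 0.014717
  M+2: 0.02572463×0.4279 + 0.18425524×0.5721 = 0.116420
  M+4: 0.18425524×0.4279 + 0.43991564×0.5721 = 0.330519
  M+6: 0.43991564×0.4279 + 0.35010449×0.5721 = 0.388535
  M+8: 0.35010449×0.4279 = 0.149810
Scale to base peak (0.388535) = 100: 3.8 : 30.0 : 85.1 : 100.0 : 38.6

3.8 : 30.0 : 85.1 : 100.0 : 38.6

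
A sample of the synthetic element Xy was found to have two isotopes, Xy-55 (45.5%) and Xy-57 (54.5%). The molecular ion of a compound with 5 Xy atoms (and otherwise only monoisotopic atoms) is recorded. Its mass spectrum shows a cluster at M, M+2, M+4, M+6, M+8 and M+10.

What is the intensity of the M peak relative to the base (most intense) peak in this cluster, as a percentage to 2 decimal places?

5.82%

(0.455 + 0.545)^5 gives M 0.0195, M+2 0.1168, M+4 0.2798, M+6 0.3351, M+8 0.2007, M+10 0.0481; the largest is M+6.
P(M+6) = C(5,3) × 0.455^2 × 0.545^3 = 10 × 0.207025 × 0.16187862 = 0.335129 (base)
P(M) = C(5,0) × 0.455^5 × 0.545^0 = 1 × 0.019501 × 1.0000 = 0.019501
Relative intensity = 0.019501 / 0.335129 × 100 = 5.82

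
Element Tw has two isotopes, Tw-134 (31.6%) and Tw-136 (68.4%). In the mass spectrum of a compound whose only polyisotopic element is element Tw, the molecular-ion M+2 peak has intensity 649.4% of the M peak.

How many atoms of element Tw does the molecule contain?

For n independent Tw atoms, I(M+2)/I(M) = n · (abundance Tw-136) / (abundance Tw-134) = n · 0.684/0.316.
n = 6.494 × 0.316/0.684 = 3.00 ≈ 3

3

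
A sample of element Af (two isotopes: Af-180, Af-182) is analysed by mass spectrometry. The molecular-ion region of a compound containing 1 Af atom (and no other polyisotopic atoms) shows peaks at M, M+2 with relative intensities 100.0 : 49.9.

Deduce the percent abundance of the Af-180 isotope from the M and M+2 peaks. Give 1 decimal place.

Let p = fractional abundance of Af-180. I(M+2)/I(M) = [C(1,1)·p^0·(1−p)] / p^1 = 1·(1−p)/p = 49.9/100.0 = 0.4990
(1−p)/p = 0.4990/1 = 0.4990  ⇒  p = 1/(1 + 0.4990) = 0.6671
Af-180: 66.7%, Af-182: 33.3%.

66.7%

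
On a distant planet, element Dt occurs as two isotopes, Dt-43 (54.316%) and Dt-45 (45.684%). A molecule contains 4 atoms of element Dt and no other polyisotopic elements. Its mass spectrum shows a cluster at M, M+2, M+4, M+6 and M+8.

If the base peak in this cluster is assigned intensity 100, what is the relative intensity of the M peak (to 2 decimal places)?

23.56

(0.54316 + 0.45684)^4 gives M 0.0870, M+2 0.2928, M+4 0.3694, M+6 0.2071, M+8 0.0436; the largest is M+4.
P(M+4) = C(4,2) × 0.54316^2 × 0.45684^2 = 6 × 0.29502279 × 0.20870279 = 0.369432 (base)
P(M) = C(4,0) × 0.54316^4 × 0.45684^0 = 1 × 0.08703844 × 1.0000 = 0.087038
Relative intensity = 0.087038 / 0.369432 × 100 = 23.56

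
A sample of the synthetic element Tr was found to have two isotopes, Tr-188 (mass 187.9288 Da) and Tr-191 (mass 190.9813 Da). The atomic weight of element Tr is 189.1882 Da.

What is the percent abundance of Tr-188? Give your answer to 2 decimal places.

58.74%

With x = fraction of Tr-188 (so Tr-191 is 1 − x):
187.9288·x + 190.9813·(1 − x) = 189.1882
(187.9288 − 190.9813)·x = 189.1882 − 190.9813
x = -1.7931 / -3.0525 = 0.58742 → 58.74% Tr-188, 41.26% Tr-191.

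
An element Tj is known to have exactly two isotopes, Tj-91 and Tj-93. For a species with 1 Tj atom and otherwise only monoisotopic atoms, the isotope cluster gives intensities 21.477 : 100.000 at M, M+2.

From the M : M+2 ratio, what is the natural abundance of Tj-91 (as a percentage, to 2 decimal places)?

17.68%

If p is the fraction of Tj that is Tj-91, then I(M+2)/I(M) = [C(1,1)·p^0·(1−p)] / p^1 = 1·(1−p)/p = 100.000/21.477 = 4.6561
(1−p)/p = 4.6561/1 = 4.6561  ⇒  p = 1/(1 + 4.6561) = 0.1768
Tj-91: 17.68%, Tj-93: 82.32%.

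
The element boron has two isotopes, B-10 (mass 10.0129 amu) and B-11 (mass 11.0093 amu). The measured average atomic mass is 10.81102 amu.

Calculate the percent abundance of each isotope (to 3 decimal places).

B-10: 19.900%, B-11: 80.100%

Let x be the fractional abundance of B-10; then B-11 has abundance 1 − x.
10.0129·x + 11.0093·(1 − x) = 10.81102
(10.0129 − 11.0093)·x = 10.81102 − 11.0093
x = -0.19828 / -0.9964 = 0.19900 → 19.900% B-10, 80.100% B-11.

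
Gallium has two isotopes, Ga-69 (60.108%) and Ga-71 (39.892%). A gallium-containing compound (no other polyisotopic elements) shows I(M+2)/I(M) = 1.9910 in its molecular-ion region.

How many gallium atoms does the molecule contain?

3

With n Ga atoms, P(M+2)/P(M) = C(n,1)·p^(n−1)q / p^n = n·q/p = n · 0.39892/0.60108.
n = 1.9910 × 0.60108/0.39892 = 3.00 ≈ 3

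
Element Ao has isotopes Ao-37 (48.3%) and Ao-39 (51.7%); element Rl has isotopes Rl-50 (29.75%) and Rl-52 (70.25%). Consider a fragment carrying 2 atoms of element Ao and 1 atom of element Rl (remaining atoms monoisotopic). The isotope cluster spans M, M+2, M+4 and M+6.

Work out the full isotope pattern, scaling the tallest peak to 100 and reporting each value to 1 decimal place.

Element Ao pattern (n=2): 0.233289 : 0.499422 : 0.267289
Element Rl pattern (n=1): 0.2975 : 0.7025
Convolve the two distributions (both contribute in 2-u steps):
  M: 0.233289×0.2975 = 0.069403
  M+2: 0.233289×0.7025 + 0.499422×0.2975 = 0.312464
  M+4: 0.499422×0.7025 + 0.267289×0.2975 = 0.430362
  M+6: 0.267289×0.7025 = 0.187771
Scale to base peak (0.430362) = 100: 16.1 : 72.6 : 100.0 : 43.6

16.1 : 72.6 : 100.0 : 43.6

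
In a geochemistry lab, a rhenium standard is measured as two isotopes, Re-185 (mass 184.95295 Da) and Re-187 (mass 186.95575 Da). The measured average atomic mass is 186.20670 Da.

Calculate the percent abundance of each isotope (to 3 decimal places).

Re-185: 37.400%, Re-187: 62.600%

With x = fraction of Re-185 (so Re-187 is 1 − x):
184.95295·x + 186.95575·(1 − x) = 186.20670
(184.95295 − 186.95575)·x = 186.20670 − 186.95575
x = -0.74905 / -2.00280 = 0.37400 → 37.400% Re-185, 62.600% Re-187.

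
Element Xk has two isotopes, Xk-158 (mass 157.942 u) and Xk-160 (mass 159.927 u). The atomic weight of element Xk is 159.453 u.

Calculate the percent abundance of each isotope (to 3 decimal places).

Xk-158: 23.879%, Xk-160: 76.121%

With x = fraction of Xk-158 (so Xk-160 is 1 − x):
157.942·x + 159.927·(1 − x) = 159.453
(157.942 − 159.927)·x = 159.453 − 159.927
x = -0.474 / -1.985 = 0.23879 → 23.879% Xk-158, 76.121% Xk-160.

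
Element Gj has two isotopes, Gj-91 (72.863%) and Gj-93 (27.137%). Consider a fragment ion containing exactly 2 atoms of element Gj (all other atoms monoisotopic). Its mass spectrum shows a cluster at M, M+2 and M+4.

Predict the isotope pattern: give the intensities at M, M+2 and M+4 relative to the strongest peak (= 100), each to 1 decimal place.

100.0 : 74.5 : 13.9

Expanding (0.72863 + 0.27137)^2:
P(M) = 0.72863^2 = 0.530902
P(M+2) = 2 × 0.72863^1 × 0.27137^1 = 0.395457
P(M+4) = 0.27137^2 = 0.073642
The M peak is largest (0.530902); scaling to 100 gives 100.0 : 74.5 : 13.9.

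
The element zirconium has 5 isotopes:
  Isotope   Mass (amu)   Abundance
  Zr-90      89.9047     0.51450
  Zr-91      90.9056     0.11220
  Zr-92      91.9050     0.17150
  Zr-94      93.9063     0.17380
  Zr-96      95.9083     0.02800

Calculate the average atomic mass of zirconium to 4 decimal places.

Ar = Σ fᵢ·mᵢ = 0.51450 × 89.9047 + 0.11220 × 90.9056 + 0.17150 × 91.9050 + 0.17380 × 93.9063 + 0.02800 × 95.9083
= 46.25597 + 10.19961 + 15.76171 + 16.32091 + 2.68543 = 91.22363 amu

91.2236 amu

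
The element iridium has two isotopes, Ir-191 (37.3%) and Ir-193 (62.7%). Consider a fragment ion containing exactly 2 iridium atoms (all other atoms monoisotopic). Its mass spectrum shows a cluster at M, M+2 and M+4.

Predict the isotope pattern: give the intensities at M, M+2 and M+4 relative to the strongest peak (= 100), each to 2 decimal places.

Each Ir atom is independently Ir-191 (p = 0.373) or Ir-193 (q = 0.627); the cluster is the binomial expansion (p + q)^2.
P(M) = 0.373^2 = 0.139129
P(M+2) = 2 × 0.373^1 × 0.627^1 = 0.467742
P(M+4) = 0.627^2 = 0.393129
The M+2 peak is largest (0.467742); scaling to 100 gives 29.74 : 100.00 : 84.05.

29.74 : 100.00 : 84.05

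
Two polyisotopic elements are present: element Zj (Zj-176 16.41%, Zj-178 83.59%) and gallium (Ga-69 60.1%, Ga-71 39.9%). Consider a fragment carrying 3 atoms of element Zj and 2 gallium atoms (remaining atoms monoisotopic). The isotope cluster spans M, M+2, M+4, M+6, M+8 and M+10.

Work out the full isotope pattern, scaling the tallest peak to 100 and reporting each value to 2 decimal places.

Element Zj pattern (n=3): 0.00441902 : 0.06752938 : 0.34398419 : 0.58406741
Gallium pattern (n=2): 0.361201 : 0.479598 : 0.159201
Convolve the two distributions (both contribute in 2-u steps):
  M: 0.00441902×0.361201 = 0.001596
  M+2: 0.00441902×0.479598 + 0.06752938×0.361201 = 0.026511
  M+4: 0.00441902×0.159201 + 0.06752938×0.479598 + 0.34398419×0.361201 = 0.157338
  M+6: 0.06752938×0.159201 + 0.34398419×0.479598 + 0.58406741×0.361201 = 0.386691
  M+8: 0.34398419×0.159201 + 0.58406741×0.479598 = 0.334880
  M+10: 0.58406741×0.159201 = 0.092984
Scale to base peak (0.386691) = 100: 0.41 : 6.86 : 40.69 : 100.00 : 86.60 : 24.05

0.41 : 6.86 : 40.69 : 100.00 : 86.60 : 24.05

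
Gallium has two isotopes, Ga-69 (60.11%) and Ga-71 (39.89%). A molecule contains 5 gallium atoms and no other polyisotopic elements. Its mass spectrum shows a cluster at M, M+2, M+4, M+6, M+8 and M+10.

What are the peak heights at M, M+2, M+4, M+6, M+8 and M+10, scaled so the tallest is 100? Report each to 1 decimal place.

The 5 Ga atoms are independent, so intensities follow the terms of (0.6011 + 0.3989)^5.
P(M) = 0.6011^5 = 0.078475
P(M+2) = 5 × 0.6011^4 × 0.3989^1 = 0.260388
P(M+4) = 10 × 0.6011^3 × 0.3989^2 = 0.345596
P(M+6) = 10 × 0.6011^2 × 0.3989^3 = 0.229343
P(M+8) = 5 × 0.6011^1 × 0.3989^4 = 0.076098
P(M+10) = 0.3989^5 = 0.010100
The M+4 peak is largest (0.345596); scaling to 100 gives 22.7 : 75.3 : 100.0 : 66.4 : 22.0 : 2.9.

22.7 : 75.3 : 100.0 : 66.4 : 22.0 : 2.9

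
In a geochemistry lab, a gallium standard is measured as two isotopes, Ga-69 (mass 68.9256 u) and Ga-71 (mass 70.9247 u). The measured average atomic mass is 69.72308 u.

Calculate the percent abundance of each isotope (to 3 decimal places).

Ga-69: 60.108%, Ga-71: 39.892%

Let x be the fractional abundance of Ga-69; then Ga-71 has abundance 1 − x.
68.9256·x + 70.9247·(1 − x) = 69.72308
(68.9256 − 70.9247)·x = 69.72308 − 70.9247
x = -1.20162 / -1.9991 = 0.60108 → 60.108% Ga-69, 39.892% Ga-71.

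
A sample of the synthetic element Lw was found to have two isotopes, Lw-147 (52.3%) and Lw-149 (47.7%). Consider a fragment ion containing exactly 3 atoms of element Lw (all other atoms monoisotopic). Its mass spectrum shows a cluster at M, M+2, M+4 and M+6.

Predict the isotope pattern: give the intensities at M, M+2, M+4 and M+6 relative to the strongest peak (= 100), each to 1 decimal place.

36.5 : 100.0 : 91.2 : 27.7

The 3 Lw atoms are independent, so intensities follow the terms of (0.523 + 0.477)^3.
P(M) = 0.523^3 = 0.143056
P(M+2) = 3 × 0.523^2 × 0.477^1 = 0.391420
P(M+4) = 3 × 0.523^1 × 0.477^2 = 0.356993
P(M+6) = 0.477^3 = 0.108531
The M+2 peak is largest (0.391420); scaling to 100 gives 36.5 : 100.0 : 91.2 : 27.7.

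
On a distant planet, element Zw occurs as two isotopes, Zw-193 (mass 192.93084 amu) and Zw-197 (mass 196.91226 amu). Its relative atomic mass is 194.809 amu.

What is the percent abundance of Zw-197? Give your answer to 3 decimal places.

Let x be the fractional abundance of Zw-193; then Zw-197 has abundance 1 − x.
192.93084·x + 196.91226·(1 − x) = 194.809
(192.93084 − 196.91226)·x = 194.809 − 196.91226
x = -2.10326 / -3.98142 = 0.52827 → 52.827% Zw-193, 47.173% Zw-197.

47.173%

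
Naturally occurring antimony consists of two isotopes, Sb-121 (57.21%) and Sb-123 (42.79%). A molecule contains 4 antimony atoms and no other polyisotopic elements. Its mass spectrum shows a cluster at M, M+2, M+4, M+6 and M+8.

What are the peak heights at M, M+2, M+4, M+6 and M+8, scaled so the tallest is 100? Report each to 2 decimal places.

29.79 : 89.13 : 100.00 : 49.86 : 9.32

The 4 Sb atoms are independent, so intensities follow the terms of (0.5721 + 0.4279)^4.
P(M) = 0.5721^4 = 0.107124
P(M+2) = 4 × 0.5721^3 × 0.4279^1 = 0.320493
P(M+4) = 6 × 0.5721^2 × 0.4279^2 = 0.359567
P(M+6) = 4 × 0.5721^1 × 0.4279^3 = 0.179291
P(M+8) = 0.4279^4 = 0.033525
The M+4 peak is largest (0.359567); scaling to 100 gives 29.79 : 89.13 : 100.00 : 49.86 : 9.32.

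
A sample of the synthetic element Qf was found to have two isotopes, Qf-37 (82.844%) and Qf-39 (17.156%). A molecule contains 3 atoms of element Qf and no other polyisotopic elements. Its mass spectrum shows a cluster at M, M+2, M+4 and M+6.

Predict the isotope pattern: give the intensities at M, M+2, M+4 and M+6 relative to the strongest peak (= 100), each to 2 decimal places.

The 3 Qf atoms are independent, so intensities follow the terms of (0.82844 + 0.17156)^3.
P(M) = 0.82844^3 = 0.568569
P(M+2) = 3 × 0.82844^2 × 0.17156^1 = 0.353231
P(M+4) = 3 × 0.82844^1 × 0.17156^2 = 0.073150
P(M+6) = 0.17156^3 = 0.005049
The M peak is largest (0.568569); scaling to 100 gives 100.00 : 62.13 : 12.87 : 0.89.

100.00 : 62.13 : 12.87 : 0.89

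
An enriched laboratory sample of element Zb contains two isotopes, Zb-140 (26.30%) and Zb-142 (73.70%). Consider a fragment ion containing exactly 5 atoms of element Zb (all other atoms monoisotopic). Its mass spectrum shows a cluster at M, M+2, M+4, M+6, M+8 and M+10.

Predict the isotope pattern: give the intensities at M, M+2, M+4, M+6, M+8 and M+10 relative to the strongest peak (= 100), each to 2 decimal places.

0.32 : 4.54 : 25.47 : 71.37 : 100.00 : 56.05

The 5 Zb atoms are independent, so intensities follow the terms of (0.2630 + 0.7370)^5.
P(M) = 0.2630^5 = 0.001258
P(M+2) = 5 × 0.2630^4 × 0.7370^1 = 0.017630
P(M+4) = 10 × 0.2630^3 × 0.7370^2 = 0.098810
P(M+6) = 10 × 0.2630^2 × 0.7370^3 = 0.276894
P(M+8) = 5 × 0.2630^1 × 0.7370^4 = 0.387968
P(M+10) = 0.7370^5 = 0.217439
The M+8 peak is largest (0.387968); scaling to 100 gives 0.32 : 4.54 : 25.47 : 71.37 : 100.00 : 56.05.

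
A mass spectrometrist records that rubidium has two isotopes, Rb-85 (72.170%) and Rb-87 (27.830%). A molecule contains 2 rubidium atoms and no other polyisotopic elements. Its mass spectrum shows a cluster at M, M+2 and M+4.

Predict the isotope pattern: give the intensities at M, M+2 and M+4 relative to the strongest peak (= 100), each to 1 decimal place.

Expanding (0.72170 + 0.27830)^2:
P(M) = 0.72170^2 = 0.520851
P(M+2) = 2 × 0.72170^1 × 0.27830^1 = 0.401698
P(M+4) = 0.27830^2 = 0.077451
The M peak is largest (0.520851); scaling to 100 gives 100.0 : 77.1 : 14.9.

100.0 : 77.1 : 14.9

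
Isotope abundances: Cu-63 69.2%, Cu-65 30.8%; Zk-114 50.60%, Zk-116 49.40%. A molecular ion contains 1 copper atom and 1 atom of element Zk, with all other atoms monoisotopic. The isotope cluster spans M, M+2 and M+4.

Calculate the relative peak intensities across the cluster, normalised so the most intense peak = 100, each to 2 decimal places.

Copper pattern (n=1): 0.6920 : 0.3080
Element Zk pattern (n=1): 0.5060 : 0.4940
Convolve the two distributions (both contribute in 2-u steps):
  M: 0.6920×0.5060 = 0.350152
  M+2: 0.6920×0.4940 + 0.3080×0.5060 = 0.497696
  M+4: 0.3080×0.4940 = 0.152152
Scale to base peak (0.497696) = 100: 70.35 : 100.00 : 30.57

70.35 : 100.00 : 30.57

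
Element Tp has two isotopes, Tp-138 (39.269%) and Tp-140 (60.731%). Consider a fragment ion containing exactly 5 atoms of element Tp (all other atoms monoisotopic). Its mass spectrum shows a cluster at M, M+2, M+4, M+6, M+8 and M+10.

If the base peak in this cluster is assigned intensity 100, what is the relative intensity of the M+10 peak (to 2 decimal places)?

Term probabilities: M 0.0093, M+2 0.0722, M+4 0.2233, M+6 0.3454, M+8 0.2671, M+10 0.0826. Base peak = M+6.
P(M+6) = C(5,3) × 0.39269^2 × 0.60731^3 = 10 × 0.15420544 × 0.22399138 = 0.345407 (base)
P(M+10) = C(5,5) × 0.39269^0 × 0.60731^5 = 1 × 1.0000 × 0.08261372 = 0.082614
Relative intensity = 0.082614 / 0.345407 × 100 = 23.92

23.92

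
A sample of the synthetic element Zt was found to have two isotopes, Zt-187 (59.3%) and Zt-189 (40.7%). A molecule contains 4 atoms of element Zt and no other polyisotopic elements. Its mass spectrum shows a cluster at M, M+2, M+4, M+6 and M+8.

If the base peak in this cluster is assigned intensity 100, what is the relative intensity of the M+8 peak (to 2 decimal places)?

7.85

Binomial terms of (0.593 + 0.407)^4: M 0.1237, M+2 0.3395, M+4 0.3495, M+6 0.1599, M+8 0.0274 → M+4 is the base peak.
P(M+4) = C(4,2) × 0.593^2 × 0.407^2 = 6 × 0.351649 × 0.165649 = 0.349502 (base)
P(M+8) = C(4,4) × 0.593^0 × 0.407^4 = 1 × 1.0000 × 0.02743959 = 0.027440
Relative intensity = 0.027440 / 0.349502 × 100 = 7.85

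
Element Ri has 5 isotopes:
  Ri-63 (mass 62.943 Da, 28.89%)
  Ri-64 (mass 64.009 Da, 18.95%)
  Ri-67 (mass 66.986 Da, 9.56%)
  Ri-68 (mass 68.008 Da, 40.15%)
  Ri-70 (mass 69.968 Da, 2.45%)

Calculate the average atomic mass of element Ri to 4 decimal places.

Average mass = Σ (abundance × isotope mass) = 0.2889 × 62.943 + 0.1895 × 64.009 + 0.0956 × 66.986 + 0.4015 × 68.008 + 0.0245 × 69.968
= 18.18423 + 12.12971 + 6.40386 + 27.30521 + 1.71422 = 65.73723 Da

65.7372 Da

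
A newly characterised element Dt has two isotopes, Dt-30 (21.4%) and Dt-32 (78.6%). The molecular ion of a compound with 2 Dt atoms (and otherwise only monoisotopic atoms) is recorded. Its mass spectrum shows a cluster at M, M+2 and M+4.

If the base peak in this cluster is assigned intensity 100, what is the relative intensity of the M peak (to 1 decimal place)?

(0.214 + 0.786)^2 gives M 0.0458, M+2 0.3364, M+4 0.6178; the largest is M+4.
P(M+4) = C(2,2) × 0.214^0 × 0.786^2 = 1 × 1.0000 × 0.617796 = 0.617796 (base)
P(M) = C(2,0) × 0.214^2 × 0.786^0 = 1 × 0.045796 × 1.0000 = 0.045796
Relative intensity = 0.045796 / 0.617796 × 100 = 7.4

7.4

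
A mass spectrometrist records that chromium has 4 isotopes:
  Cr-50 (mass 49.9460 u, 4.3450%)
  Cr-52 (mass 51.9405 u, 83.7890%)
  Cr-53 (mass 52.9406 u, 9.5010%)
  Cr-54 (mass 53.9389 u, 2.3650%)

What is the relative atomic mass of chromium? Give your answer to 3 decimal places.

51.996 u

Average mass = Σ (abundance × isotope mass) = 0.043450 × 49.9460 + 0.837890 × 51.9405 + 0.095010 × 52.9406 + 0.023650 × 53.9389
= 2.17015 + 43.52043 + 5.02989 + 1.27565 = 51.99612 u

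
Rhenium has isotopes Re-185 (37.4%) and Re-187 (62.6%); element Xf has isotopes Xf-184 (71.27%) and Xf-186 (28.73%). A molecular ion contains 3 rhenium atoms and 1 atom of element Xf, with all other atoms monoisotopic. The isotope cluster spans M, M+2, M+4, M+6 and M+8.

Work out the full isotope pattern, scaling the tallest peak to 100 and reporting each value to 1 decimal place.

Rhenium pattern (n=3): 0.05231362 : 0.26268713 : 0.43968487 : 0.24531438
Element Xf pattern (n=1): 0.7127 : 0.2873
Convolve the two distributions (both contribute in 2-u steps):
  M: 0.05231362×0.7127 = 0.037284
  M+2: 0.05231362×0.2873 + 0.26268713×0.7127 = 0.202247
  M+4: 0.26268713×0.2873 + 0.43968487×0.7127 = 0.388833
  M+6: 0.43968487×0.2873 + 0.24531438×0.7127 = 0.301157
  M+8: 0.24531438×0.2873 = 0.070479
Scale to base peak (0.388833) = 100: 9.6 : 52.0 : 100.0 : 77.5 : 18.1

9.6 : 52.0 : 100.0 : 77.5 : 18.1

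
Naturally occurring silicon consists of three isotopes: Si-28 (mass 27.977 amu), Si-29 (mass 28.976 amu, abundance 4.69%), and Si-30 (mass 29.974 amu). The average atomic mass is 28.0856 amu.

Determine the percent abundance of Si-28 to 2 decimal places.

92.22%

The remaining 95.31% is split between Si-28 (fraction x) and Si-30 (fraction 0.9531 − x).
Substituting: 27.977x + 29.974(0.9531 − x) = 26.7266256
(27.977 − 29.974)x = -1.8415938  ⇒  x = 0.92218, y = 0.03092
Si-28: 92.22%, Si-30: 3.09%.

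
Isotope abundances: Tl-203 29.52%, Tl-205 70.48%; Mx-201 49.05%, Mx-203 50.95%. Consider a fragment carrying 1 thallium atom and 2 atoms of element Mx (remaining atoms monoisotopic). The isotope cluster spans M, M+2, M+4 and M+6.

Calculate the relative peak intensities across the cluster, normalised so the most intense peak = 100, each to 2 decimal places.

Thallium pattern (n=1): 0.2952 : 0.7048
Element Mx pattern (n=2): 0.24059025 : 0.4998195 : 0.25959025
Convolve the two distributions (both contribute in 2-u steps):
  M: 0.2952×0.24059025 = 0.071022
  M+2: 0.2952×0.4998195 + 0.7048×0.24059025 = 0.317115
  M+4: 0.2952×0.25959025 + 0.7048×0.4998195 = 0.428904
  M+6: 0.7048×0.25959025 = 0.182959
Scale to base peak (0.428904) = 100: 16.56 : 73.94 : 100.00 : 42.66

16.56 : 73.94 : 100.00 : 42.66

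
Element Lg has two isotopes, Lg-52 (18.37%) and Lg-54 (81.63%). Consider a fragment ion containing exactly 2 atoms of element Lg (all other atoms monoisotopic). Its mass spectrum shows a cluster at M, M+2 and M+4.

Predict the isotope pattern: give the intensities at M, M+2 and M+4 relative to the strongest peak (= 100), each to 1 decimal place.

5.1 : 45.0 : 100.0

Each Lg atom is independently Lg-52 (p = 0.1837) or Lg-54 (q = 0.8163); the cluster is the binomial expansion (p + q)^2.
P(M) = 0.1837^2 = 0.033746
P(M+2) = 2 × 0.1837^1 × 0.8163^1 = 0.299909
P(M+4) = 0.8163^2 = 0.666346
The M+4 peak is largest (0.666346); scaling to 100 gives 5.1 : 45.0 : 100.0.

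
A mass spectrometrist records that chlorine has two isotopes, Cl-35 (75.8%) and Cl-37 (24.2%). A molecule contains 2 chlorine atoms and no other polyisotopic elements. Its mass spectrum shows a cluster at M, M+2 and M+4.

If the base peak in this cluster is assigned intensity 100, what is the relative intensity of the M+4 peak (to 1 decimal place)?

Binomial terms of (0.758 + 0.242)^2: M 0.5746, M+2 0.3669, M+4 0.0586 → M is the base peak.
P(M) = C(2,0) × 0.758^2 × 0.242^0 = 1 × 0.574564 × 1.0000 = 0.574564 (base)
P(M+4) = C(2,2) × 0.758^0 × 0.242^2 = 1 × 1.0000 × 0.058564 = 0.058564
Relative intensity = 0.058564 / 0.574564 × 100 = 10.2

10.2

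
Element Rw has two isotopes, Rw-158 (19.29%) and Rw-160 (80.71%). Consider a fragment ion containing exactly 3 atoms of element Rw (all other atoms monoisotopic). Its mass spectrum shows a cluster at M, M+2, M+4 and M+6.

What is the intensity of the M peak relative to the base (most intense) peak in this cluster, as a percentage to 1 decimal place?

Term probabilities: M 0.0072, M+2 0.0901, M+4 0.3770, M+6 0.5258. Base peak = M+6.
P(M+6) = C(3,3) × 0.1929^0 × 0.8071^3 = 1 × 1.0000 × 0.52575334 = 0.525753 (base)
P(M) = C(3,0) × 0.1929^3 × 0.8071^0 = 1 × 0.00717789 × 1.0000 = 0.007178
Relative intensity = 0.007178 / 0.525753 × 100 = 1.4

1.4%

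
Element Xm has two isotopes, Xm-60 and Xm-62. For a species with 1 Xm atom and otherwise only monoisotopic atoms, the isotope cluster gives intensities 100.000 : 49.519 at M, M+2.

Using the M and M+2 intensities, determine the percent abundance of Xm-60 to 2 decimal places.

If p is the fraction of Xm that is Xm-60, then I(M+2)/I(M) = [C(1,1)·p^0·(1−p)] / p^1 = 1·(1−p)/p = 49.519/100.000 = 0.4952
(1−p)/p = 0.4952/1 = 0.4952  ⇒  p = 1/(1 + 0.4952) = 0.6688
Xm-60: 66.88%, Xm-62: 33.12%.

66.88%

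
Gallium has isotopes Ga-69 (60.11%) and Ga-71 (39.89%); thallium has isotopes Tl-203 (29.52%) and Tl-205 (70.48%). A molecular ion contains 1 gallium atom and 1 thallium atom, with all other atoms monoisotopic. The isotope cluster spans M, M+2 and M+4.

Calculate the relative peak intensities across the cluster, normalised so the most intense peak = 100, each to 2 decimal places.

32.77 : 100.00 : 51.93

Gallium pattern (n=1): 0.6011 : 0.3989
Thallium pattern (n=1): 0.2952 : 0.7048
Convolve the two distributions (both contribute in 2-u steps):
  M: 0.6011×0.2952 = 0.177445
  M+2: 0.6011×0.7048 + 0.3989×0.2952 = 0.541411
  M+4: 0.3989×0.7048 = 0.281145
Scale to base peak (0.541411) = 100: 32.77 : 100.00 : 51.93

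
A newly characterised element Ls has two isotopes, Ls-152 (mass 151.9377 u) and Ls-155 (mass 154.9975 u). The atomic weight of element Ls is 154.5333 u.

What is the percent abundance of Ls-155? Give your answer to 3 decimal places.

84.829%

With x = fraction of Ls-152 (so Ls-155 is 1 − x):
151.9377·x + 154.9975·(1 − x) = 154.5333
(151.9377 − 154.9975)·x = 154.5333 − 154.9975
x = -0.4642 / -3.0598 = 0.15171 → 15.171% Ls-152, 84.829% Ls-155.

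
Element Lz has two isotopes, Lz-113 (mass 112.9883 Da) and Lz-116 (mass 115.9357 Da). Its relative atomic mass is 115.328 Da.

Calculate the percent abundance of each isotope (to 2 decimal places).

Lz-113: 20.62%, Lz-116: 79.38%

With x = fraction of Lz-113 (so Lz-116 is 1 − x):
112.9883·x + 115.9357·(1 − x) = 115.328
(112.9883 − 115.9357)·x = 115.328 − 115.9357
x = -0.6077 / -2.9474 = 0.20618 → 20.62% Lz-113, 79.38% Lz-116.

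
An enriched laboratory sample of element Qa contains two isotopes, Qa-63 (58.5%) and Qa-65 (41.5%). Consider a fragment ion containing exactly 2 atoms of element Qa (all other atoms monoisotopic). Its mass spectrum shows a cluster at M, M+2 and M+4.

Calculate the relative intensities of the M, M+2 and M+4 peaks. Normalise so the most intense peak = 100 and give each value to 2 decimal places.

70.48 : 100.00 : 35.47

Expanding (0.585 + 0.415)^2:
P(M) = 0.585^2 = 0.342225
P(M+2) = 2 × 0.585^1 × 0.415^1 = 0.485550
P(M+4) = 0.415^2 = 0.172225
The M+2 peak is largest (0.485550); scaling to 100 gives 70.48 : 100.00 : 35.47.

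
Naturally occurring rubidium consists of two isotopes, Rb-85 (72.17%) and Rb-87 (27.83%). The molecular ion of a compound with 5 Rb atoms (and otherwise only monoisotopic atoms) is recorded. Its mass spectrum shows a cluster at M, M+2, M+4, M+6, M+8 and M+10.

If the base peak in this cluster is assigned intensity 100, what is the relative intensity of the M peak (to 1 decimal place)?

Term probabilities: M 0.1958, M+2 0.3775, M+4 0.2911, M+6 0.1123, M+8 0.0216, M+10 0.0017. Base peak = M+2.
P(M+2) = C(5,1) × 0.7217^4 × 0.2783^1 = 5 × 0.27128565 × 0.2783 = 0.377494 (base)
P(M) = C(5,0) × 0.7217^5 × 0.2783^0 = 1 × 0.19578685 × 1.0000 = 0.195787
Relative intensity = 0.195787 / 0.377494 × 100 = 51.9

51.9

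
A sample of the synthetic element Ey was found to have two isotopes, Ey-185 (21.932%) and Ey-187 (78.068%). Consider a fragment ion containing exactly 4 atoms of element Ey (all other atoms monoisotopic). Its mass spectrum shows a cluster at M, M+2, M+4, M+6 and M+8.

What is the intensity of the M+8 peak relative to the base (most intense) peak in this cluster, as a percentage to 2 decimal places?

(0.21932 + 0.78068)^4 gives M 0.0023, M+2 0.0329, M+4 0.1759, M+6 0.4174, M+8 0.3714; the largest is M+6.
P(M+6) = C(4,3) × 0.21932^1 × 0.78068^3 = 4 × 0.21932 × 0.47579422 = 0.417405 (base)
P(M+8) = C(4,4) × 0.21932^0 × 0.78068^4 = 1 × 1.0000 × 0.37144303 = 0.371443
Relative intensity = 0.371443 / 0.417405 × 100 = 88.99

88.99%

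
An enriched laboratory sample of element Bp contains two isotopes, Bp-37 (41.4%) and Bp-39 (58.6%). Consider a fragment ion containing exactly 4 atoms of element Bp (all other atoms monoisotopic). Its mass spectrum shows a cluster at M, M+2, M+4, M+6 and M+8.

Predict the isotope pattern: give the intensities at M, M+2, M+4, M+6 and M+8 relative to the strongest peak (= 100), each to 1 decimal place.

8.3 : 47.1 : 100.0 : 94.4 : 33.4

Expanding (0.414 + 0.586)^4:
P(M) = 0.414^4 = 0.029377
P(M+2) = 4 × 0.414^3 × 0.586^1 = 0.166325
P(M+4) = 6 × 0.414^2 × 0.586^2 = 0.353140
P(M+6) = 4 × 0.414^1 × 0.586^3 = 0.333237
P(M+8) = 0.586^4 = 0.117921
The M+4 peak is largest (0.353140); scaling to 100 gives 8.3 : 47.1 : 100.0 : 94.4 : 33.4.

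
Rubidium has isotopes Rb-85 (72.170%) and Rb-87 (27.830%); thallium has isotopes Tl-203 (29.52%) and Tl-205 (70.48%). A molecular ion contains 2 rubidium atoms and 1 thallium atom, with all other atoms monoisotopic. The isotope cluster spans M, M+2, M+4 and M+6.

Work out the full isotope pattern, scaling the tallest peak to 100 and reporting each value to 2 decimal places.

31.66 : 100.00 : 63.00 : 11.24

Rubidium pattern (n=2): 0.52085089 : 0.40169822 : 0.07745089
Thallium pattern (n=1): 0.2952 : 0.7048
Convolve the two distributions (both contribute in 2-u steps):
  M: 0.52085089×0.2952 = 0.153755
  M+2: 0.52085089×0.7048 + 0.40169822×0.2952 = 0.485677
  M+4: 0.40169822×0.7048 + 0.07745089×0.2952 = 0.305980
  M+6: 0.07745089×0.7048 = 0.054587
Scale to base peak (0.485677) = 100: 31.66 : 100.00 : 63.00 : 11.24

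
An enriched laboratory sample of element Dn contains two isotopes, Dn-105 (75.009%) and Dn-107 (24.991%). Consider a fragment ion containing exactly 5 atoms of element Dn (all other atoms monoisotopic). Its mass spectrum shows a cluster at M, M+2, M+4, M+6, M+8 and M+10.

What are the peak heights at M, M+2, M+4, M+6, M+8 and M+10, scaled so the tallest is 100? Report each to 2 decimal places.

The 5 Dn atoms are independent, so intensities follow the terms of (0.75009 + 0.24991)^5.
P(M) = 0.75009^5 = 0.237447
P(M+2) = 5 × 0.75009^4 × 0.24991^1 = 0.395555
P(M+4) = 10 × 0.75009^3 × 0.24991^2 = 0.263577
P(M+6) = 10 × 0.75009^2 × 0.24991^3 = 0.087817
P(M+8) = 5 × 0.75009^1 × 0.24991^4 = 0.014629
P(M+10) = 0.24991^5 = 0.000975
The M+2 peak is largest (0.395555); scaling to 100 gives 60.03 : 100.00 : 66.63 : 22.20 : 3.70 : 0.25.

60.03 : 100.00 : 66.63 : 22.20 : 3.70 : 0.25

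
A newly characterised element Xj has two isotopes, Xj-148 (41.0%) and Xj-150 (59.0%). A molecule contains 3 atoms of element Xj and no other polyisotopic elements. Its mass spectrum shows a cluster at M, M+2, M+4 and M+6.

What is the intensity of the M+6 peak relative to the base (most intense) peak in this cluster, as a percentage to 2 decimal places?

47.97%

Term probabilities: M 0.0689, M+2 0.2975, M+4 0.4282, M+6 0.2054. Base peak = M+4.
P(M+4) = C(3,2) × 0.410^1 × 0.590^2 = 3 × 0.4100 × 0.3481 = 0.428163 (base)
P(M+6) = C(3,3) × 0.410^0 × 0.590^3 = 1 × 1.0000 × 0.205379 = 0.205379
Relative intensity = 0.205379 / 0.428163 × 100 = 47.97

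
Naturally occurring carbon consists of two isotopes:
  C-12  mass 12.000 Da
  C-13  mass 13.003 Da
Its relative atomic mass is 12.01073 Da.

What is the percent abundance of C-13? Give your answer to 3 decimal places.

Writing the weighted mean with unknown fraction x of C-12:
12.000·x + 13.003·(1 − x) = 12.01073
(12.000 − 13.003)·x = 12.01073 − 13.003
x = -0.99227 / -1.003 = 0.98930 → 98.930% C-12, 1.070% C-13.

1.070%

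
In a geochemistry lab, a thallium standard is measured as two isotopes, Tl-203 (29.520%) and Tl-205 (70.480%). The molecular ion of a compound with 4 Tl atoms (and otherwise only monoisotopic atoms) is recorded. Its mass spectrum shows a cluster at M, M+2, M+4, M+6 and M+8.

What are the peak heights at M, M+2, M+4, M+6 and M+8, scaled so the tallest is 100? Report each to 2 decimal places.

1.84 : 17.54 : 62.83 : 100.00 : 59.69

The 4 Tl atoms are independent, so intensities follow the terms of (0.29520 + 0.70480)^4.
P(M) = 0.29520^4 = 0.007594
P(M+2) = 4 × 0.29520^3 × 0.70480^1 = 0.072523
P(M+4) = 6 × 0.29520^2 × 0.70480^2 = 0.259726
P(M+6) = 4 × 0.29520^1 × 0.70480^3 = 0.413403
P(M+8) = 0.70480^4 = 0.246754
The M+6 peak is largest (0.413403); scaling to 100 gives 1.84 : 17.54 : 62.83 : 100.00 : 59.69.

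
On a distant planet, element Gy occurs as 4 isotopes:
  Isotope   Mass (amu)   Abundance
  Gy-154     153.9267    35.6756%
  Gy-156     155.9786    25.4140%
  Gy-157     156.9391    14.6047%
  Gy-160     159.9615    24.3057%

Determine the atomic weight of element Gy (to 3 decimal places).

156.355 amu

The abundance-weighted mean is 0.356756 × 153.9267 + 0.254140 × 155.9786 + 0.146047 × 156.9391 + 0.243057 × 159.9615
= 54.91427 + 39.64040 + 22.92048 + 38.87976 = 156.35491 amu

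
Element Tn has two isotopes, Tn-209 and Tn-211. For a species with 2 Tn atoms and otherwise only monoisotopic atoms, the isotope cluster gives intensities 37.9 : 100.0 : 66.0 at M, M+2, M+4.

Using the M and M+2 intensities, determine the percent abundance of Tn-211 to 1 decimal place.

56.9%

If p is the fraction of Tn that is Tn-209, then I(M+2)/I(M) = [C(2,1)·p^1·(1−p)] / p^2 = 2·(1−p)/p = 100.0/37.9 = 2.6385
(1−p)/p = 2.6385/2 = 1.3193  ⇒  p = 1/(1 + 1.3193) = 0.4312
Tn-209: 43.1%, Tn-211: 56.9%.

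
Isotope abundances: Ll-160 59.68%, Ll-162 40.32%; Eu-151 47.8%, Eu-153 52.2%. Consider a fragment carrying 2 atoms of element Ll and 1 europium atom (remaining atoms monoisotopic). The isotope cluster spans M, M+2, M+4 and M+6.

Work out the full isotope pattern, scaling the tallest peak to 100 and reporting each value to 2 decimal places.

40.93 : 100.00 : 79.08 : 20.40

Element Ll pattern (n=2): 0.35617024 : 0.48125952 : 0.16257024
Europium pattern (n=1): 0.4780 : 0.5220
Convolve the two distributions (both contribute in 2-u steps):
  M: 0.35617024×0.4780 = 0.170249
  M+2: 0.35617024×0.5220 + 0.48125952×0.4780 = 0.415963
  M+4: 0.48125952×0.5220 + 0.16257024×0.4780 = 0.328926
  M+6: 0.16257024×0.5220 = 0.084862
Scale to base peak (0.415963) = 100: 40.93 : 100.00 : 79.08 : 20.40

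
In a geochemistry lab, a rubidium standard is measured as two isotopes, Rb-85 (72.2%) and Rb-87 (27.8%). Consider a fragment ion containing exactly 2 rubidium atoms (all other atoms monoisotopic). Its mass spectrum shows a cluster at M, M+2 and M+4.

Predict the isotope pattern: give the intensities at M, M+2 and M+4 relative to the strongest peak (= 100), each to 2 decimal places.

Expanding (0.722 + 0.278)^2:
P(M) = 0.722^2 = 0.521284
P(M+2) = 2 × 0.722^1 × 0.278^1 = 0.401432
P(M+4) = 0.278^2 = 0.077284
The M peak is largest (0.521284); scaling to 100 gives 100.00 : 77.01 : 14.83.

100.00 : 77.01 : 14.83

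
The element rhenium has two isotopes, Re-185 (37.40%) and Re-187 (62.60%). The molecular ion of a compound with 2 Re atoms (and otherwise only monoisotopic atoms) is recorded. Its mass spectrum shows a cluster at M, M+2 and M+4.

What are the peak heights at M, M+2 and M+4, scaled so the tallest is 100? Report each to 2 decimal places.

The 2 Re atoms are independent, so intensities follow the terms of (0.3740 + 0.6260)^2.
P(M) = 0.3740^2 = 0.139876
P(M+2) = 2 × 0.3740^1 × 0.6260^1 = 0.468248
P(M+4) = 0.6260^2 = 0.391876
The M+2 peak is largest (0.468248); scaling to 100 gives 29.87 : 100.00 : 83.69.

29.87 : 100.00 : 83.69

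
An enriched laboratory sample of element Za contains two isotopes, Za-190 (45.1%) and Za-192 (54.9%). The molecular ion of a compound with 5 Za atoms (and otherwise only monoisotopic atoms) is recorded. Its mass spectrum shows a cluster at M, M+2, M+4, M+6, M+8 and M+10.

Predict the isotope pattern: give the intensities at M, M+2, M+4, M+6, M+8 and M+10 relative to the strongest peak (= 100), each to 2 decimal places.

5.54 : 33.74 : 82.15 : 100.00 : 60.86 : 14.82

Each Za atom is independently Za-190 (p = 0.451) or Za-192 (q = 0.549); the cluster is the binomial expansion (p + q)^5.
P(M) = 0.451^5 = 0.018659
P(M+2) = 5 × 0.451^4 × 0.549^1 = 0.113566
P(M+4) = 10 × 0.451^3 × 0.549^2 = 0.276487
P(M+6) = 10 × 0.451^2 × 0.549^3 = 0.336566
P(M+8) = 5 × 0.451^1 × 0.549^4 = 0.204850
P(M+10) = 0.549^5 = 0.049873
The M+6 peak is largest (0.336566); scaling to 100 gives 5.54 : 33.74 : 82.15 : 100.00 : 60.86 : 14.82.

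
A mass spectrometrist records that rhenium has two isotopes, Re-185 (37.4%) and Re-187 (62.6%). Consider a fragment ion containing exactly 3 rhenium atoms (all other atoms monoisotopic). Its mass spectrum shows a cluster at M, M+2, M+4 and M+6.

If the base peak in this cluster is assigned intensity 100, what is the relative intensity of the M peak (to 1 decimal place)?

Binomial terms of (0.374 + 0.626)^3: M 0.0523, M+2 0.2627, M+4 0.4397, M+6 0.2453 → M+4 is the base peak.
P(M+4) = C(3,2) × 0.374^1 × 0.626^2 = 3 × 0.3740 × 0.391876 = 0.439685 (base)
P(M) = C(3,0) × 0.374^3 × 0.626^0 = 1 × 0.05231362 × 1.0000 = 0.052314
Relative intensity = 0.052314 / 0.439685 × 100 = 11.9

11.9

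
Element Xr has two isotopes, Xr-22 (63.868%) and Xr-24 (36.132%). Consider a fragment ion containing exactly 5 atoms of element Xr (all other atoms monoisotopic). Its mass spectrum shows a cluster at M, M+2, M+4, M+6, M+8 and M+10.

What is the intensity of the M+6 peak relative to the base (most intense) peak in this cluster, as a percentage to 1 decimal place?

(0.63868 + 0.36132)^5 gives M 0.1063, M+2 0.3006, M+4 0.3401, M+6 0.1924, M+8 0.0544, M+10 0.0062; the largest is M+4.
P(M+4) = C(5,2) × 0.63868^3 × 0.36132^2 = 10 × 0.26052533 × 0.13055214 = 0.340121 (base)
P(M+6) = C(5,3) × 0.63868^2 × 0.36132^3 = 10 × 0.40791214 × 0.0471711 = 0.192417
Relative intensity = 0.192417 / 0.340121 × 100 = 56.6

56.6%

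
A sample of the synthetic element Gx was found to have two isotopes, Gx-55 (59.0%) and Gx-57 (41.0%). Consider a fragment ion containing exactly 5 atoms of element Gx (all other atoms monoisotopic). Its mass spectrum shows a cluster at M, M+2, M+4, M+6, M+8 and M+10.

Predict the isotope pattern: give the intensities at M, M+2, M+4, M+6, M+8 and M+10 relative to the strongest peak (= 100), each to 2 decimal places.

20.71 : 71.95 : 100.00 : 69.49 : 24.15 : 3.36

Expanding (0.590 + 0.410)^5:
P(M) = 0.590^5 = 0.071492
P(M+2) = 5 × 0.590^4 × 0.410^1 = 0.248406
P(M+4) = 10 × 0.590^3 × 0.410^2 = 0.345242
P(M+6) = 10 × 0.590^2 × 0.410^3 = 0.239914
P(M+8) = 5 × 0.590^1 × 0.410^4 = 0.083360
P(M+10) = 0.410^5 = 0.011586
The M+4 peak is largest (0.345242); scaling to 100 gives 20.71 : 71.95 : 100.00 : 69.49 : 24.15 : 3.36.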